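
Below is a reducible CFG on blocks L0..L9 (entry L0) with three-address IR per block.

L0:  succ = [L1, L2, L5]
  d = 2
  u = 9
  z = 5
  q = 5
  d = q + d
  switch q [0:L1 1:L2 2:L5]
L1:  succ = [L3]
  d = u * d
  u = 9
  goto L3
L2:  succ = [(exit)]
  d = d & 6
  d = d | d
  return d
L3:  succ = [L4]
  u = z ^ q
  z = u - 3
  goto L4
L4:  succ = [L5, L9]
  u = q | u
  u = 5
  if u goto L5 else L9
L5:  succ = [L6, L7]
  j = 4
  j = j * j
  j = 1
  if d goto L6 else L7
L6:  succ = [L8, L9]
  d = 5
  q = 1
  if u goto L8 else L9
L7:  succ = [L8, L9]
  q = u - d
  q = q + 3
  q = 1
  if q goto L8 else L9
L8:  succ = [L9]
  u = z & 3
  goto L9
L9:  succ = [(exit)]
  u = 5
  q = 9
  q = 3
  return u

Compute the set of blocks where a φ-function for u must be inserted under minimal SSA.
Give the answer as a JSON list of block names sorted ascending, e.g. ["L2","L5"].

idom tree: L1←L0 L2←L0 L3←L1 L4←L3 L5←L0 L6←L5 L7←L5 L8←L5 L9←L0
Join-block Dom:
  L5: preds {L0,L4}: {L0} ∩ {L0,L1,L3,L4} = {L0}; idom=L0
  L8: preds {L6,L7}: {L0,L5,L6} ∩ {L0,L5,L7} = {L0,L5}; idom=L5
  L9: preds {L4,L6,L7,L8}: {L0,L1,L3,L4} ∩ {L0,L5,L6} ∩ {L0,L5,L7} ∩ {L0,L5,L8} = {L0}; idom=L0

Frontier:
  L5←L0: walk · to L0
  L5←L4: walk L4→L3→L1 to L0
  L8←L6: walk L6 to L5
  L8←L7: walk L7 to L5
  L9←L4: walk L4→L3→L1 to L0
  L9←L6: walk L6→L5 to L0
  L9←L7: walk L7→L5 to L0
  L9←L8: walk L8→L5 to L0
  L0: DF=∅
  L1: DF={L5,L9}
  L2: DF=∅
  L3: DF={L5,L9}
  L4: DF={L5,L9}
  L5: DF={L9}
  L6: DF={L8,L9}
  L7: DF={L8,L9}
  L8: DF={L9}
  L9: DF=∅

φ for u: defs {L0,L1,L3,L4,L8,L9}
  DF⁺ = {L5,L9}

Answer: ["L5", "L9"]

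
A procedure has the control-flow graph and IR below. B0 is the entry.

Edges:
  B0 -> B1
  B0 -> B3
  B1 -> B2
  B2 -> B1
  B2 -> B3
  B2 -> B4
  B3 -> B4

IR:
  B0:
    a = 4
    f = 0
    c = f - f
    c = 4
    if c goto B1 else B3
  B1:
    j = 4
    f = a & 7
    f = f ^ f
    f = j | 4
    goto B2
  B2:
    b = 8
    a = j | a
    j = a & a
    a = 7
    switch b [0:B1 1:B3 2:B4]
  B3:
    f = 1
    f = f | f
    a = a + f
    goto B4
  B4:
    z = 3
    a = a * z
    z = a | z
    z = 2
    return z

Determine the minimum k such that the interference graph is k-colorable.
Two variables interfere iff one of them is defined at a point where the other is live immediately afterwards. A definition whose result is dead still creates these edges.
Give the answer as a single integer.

Answer: 3

Analysis:
def/use:
  B0: def={a,c,f} ue=∅
  B1: def={f,j} ue={a}
  B2: def={a,b,j} ue={a,j}
  B3: def={a,f} ue={a}
  B4: def={a,z} ue={a}

Live sets:
  B0: in=∅ out={a}
  B1: in={a} out={a,j}
  B2: in={a,j} out={a}
  B3: in={a} out={a}
  B4: in={a} out=∅

Interference:
  a: {b,c,f,j,z}
  b: {a,j}
  c: {a}
  f: {a,j}
  j: {a,b,f}
  z: {a}

Registers:
  lower bound: {a,b,j} mutually conflict ⇒ χ ≥ 3
  assign a→R0 b→R2 c→R1 f→R2 j→R1 z→R1 — no edge inside a register ⇒ χ ≤ 3
  χ = 3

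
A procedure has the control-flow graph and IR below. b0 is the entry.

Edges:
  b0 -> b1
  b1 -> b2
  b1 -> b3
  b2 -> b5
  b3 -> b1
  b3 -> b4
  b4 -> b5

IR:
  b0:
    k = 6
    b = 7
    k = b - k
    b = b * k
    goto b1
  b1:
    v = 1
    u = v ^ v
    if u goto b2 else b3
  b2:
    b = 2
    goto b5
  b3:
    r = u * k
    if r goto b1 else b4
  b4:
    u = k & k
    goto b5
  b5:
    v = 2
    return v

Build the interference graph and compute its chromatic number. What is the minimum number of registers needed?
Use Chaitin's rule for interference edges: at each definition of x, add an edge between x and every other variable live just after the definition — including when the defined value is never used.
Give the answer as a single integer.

Answer: 2

Working:
Block summaries:
  b0: def={b,k} ue=∅
  b1: def={u,v} ue=∅
  b2: def={b} ue=∅
  b3: def={r} ue={k,u}
  b4: def={u} ue={k}
  b5: def={v} ue=∅

Liveness:
  live b0: ∅→{k}
  live b1: {k}→{k,u}
  live b2: ∅→∅
  live b3: {k,u}→{k}
  live b4: {k}→∅
  live b5: ∅→∅

Conflict graph:
  b — {k}
  k — {b,r,u,v}
  r — {k}
  u — {k}
  v — {k}

Registers:
  {b,k} pairwise interfere (2-clique) ⇒ χ ≥ 2
  2-colouring: R0={k}  R1={b,r,u,v}
  χ = 2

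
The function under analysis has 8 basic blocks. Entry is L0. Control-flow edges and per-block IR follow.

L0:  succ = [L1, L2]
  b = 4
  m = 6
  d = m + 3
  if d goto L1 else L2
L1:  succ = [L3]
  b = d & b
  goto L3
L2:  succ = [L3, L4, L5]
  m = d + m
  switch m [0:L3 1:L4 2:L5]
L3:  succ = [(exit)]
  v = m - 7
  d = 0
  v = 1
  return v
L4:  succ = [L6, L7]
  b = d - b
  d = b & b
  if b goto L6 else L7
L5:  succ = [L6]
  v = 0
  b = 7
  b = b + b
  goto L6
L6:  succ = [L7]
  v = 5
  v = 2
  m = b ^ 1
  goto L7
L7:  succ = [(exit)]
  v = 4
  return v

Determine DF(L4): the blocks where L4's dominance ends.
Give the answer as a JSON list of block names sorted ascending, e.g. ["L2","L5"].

Answer: ["L6", "L7"]

Working:
idom tree: L1←L0 L2←L0 L3←L0 L4←L2 L5←L2 L6←L2 L7←L2
Dom at joins:
  L3: preds {L1,L2}: {L0,L1} ∩ {L0,L2} = {L0}; idom=L0
  L6: preds {L4,L5}: {L0,L2,L4} ∩ {L0,L2,L5} = {L0,L2}; idom=L2
  L7: preds {L4,L6}: {L0,L2,L4} ∩ {L0,L2,L6} = {L0,L2}; idom=L2

DF derivation:
  join L3 pred L1: L1 stop@L0
  join L3 pred L2: L2 stop@L0
  join L6 pred L4: L4 stop@L2
  join L6 pred L5: L5 stop@L2
  join L7 pred L4: L4 stop@L2
  join L7 pred L6: L6 stop@L2
  L0 → ∅
  L1 → {L3}
  L2 → {L3}
  L3 → ∅
  L4 → {L6,L7}
  L5 → {L6}
  L6 → {L7}
  L7 → ∅

DF(L4) = ["L6", "L7"]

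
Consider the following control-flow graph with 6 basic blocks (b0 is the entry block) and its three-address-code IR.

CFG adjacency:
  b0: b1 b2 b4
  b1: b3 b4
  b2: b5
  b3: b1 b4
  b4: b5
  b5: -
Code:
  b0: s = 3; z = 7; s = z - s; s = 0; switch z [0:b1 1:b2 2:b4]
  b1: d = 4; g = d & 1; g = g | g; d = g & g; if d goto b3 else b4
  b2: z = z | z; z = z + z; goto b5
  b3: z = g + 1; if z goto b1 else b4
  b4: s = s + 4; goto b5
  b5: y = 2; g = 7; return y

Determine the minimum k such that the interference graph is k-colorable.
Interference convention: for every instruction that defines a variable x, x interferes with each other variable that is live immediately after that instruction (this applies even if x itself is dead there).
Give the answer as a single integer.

Answer: 3

Analysis:
Per-block:
  b0 def {s,z} use ∅
  b1 def {d,g} use ∅
  b2 def {z} use {z}
  b3 def {z} use {g}
  b4 def {s} use {s}
  b5 def {g,y} use ∅

Liveness:
  b0 li=∅ lo={s,z}
  b1 li={s} lo={g,s}
  b2 li={z} lo=∅
  b3 li={g,s} lo={s}
  b4 li={s} lo=∅
  b5 li=∅ lo=∅

Interference:
  d — {g,s}
  g — {d,s,y}
  s — {d,g,z}
  y — {g}
  z — {s}

Colouring:
  lower bound: {d,g,s} mutually conflict ⇒ χ ≥ 3
  assign d→r2 g→r0 s→r1 y→r1 z→r0 — no edge inside a register ⇒ χ ≤ 3
  χ = 3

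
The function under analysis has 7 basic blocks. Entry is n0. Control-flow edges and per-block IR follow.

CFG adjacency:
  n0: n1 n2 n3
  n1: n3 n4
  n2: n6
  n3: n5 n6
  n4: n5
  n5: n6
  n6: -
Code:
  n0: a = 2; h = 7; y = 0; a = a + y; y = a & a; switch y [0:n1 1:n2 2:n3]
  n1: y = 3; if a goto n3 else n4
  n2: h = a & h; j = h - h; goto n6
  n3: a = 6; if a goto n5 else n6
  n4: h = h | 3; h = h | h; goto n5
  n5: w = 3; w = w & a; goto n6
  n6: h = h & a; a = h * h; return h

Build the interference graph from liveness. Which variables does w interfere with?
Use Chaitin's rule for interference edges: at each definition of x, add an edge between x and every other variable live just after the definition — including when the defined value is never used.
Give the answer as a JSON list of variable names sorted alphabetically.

Answer: ["a", "h"]

Analysis:
Block summaries:
  n0 def {a,h,y} use ∅
  n1 def {y} use {a}
  n2 def {h,j} use {a,h}
  n3 def {a} use ∅
  n4 def {h} use {h}
  n5 def {w} use {a}
  n6 def {a,h} use {a,h}

Live sets:
  n0: in=∅ out={a,h}
  n1: in={a,h} out={a,h}
  n2: in={a,h} out={a,h}
  n3: in={h} out={a,h}
  n4: in={a,h} out={a,h}
  n5: in={a,h} out={a,h}
  n6: in={a,h} out=∅

Conflict graph:
  a: {h,j,w,y}
  h: {a,j,w,y}
  j: {a,h}
  w: {a,h}
  y: {a,h}

N(w) = ["a", "h"]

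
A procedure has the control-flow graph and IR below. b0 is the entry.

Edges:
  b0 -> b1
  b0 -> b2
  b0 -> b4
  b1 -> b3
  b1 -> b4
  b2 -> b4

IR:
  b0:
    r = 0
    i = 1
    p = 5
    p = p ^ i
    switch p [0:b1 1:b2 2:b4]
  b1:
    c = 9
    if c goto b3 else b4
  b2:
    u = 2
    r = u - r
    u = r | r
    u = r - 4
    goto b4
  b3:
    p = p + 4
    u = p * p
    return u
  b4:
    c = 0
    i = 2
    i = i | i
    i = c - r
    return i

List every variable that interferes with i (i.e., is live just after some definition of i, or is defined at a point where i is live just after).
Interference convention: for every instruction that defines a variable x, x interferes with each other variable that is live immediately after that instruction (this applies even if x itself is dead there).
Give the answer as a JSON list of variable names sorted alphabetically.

Block summaries:
  b0 def {i,p,r} use ∅
  b1 def {c} use ∅
  b2 def {r,u} use {r}
  b3 def {p,u} use {p}
  b4 def {c,i} use {r}

Liveness:
  live b0: ∅→{p,r}
  live b1: {p,r}→{p,r}
  live b2: {r}→{r}
  live b3: {p}→∅
  live b4: {r}→∅

Conflict graph:
  c: {i,p,r}
  i: {c,p,r}
  p: {c,i,r}
  r: {c,i,p,u}
  u: {r}

N(i) = ["c", "p", "r"]

Answer: ["c", "p", "r"]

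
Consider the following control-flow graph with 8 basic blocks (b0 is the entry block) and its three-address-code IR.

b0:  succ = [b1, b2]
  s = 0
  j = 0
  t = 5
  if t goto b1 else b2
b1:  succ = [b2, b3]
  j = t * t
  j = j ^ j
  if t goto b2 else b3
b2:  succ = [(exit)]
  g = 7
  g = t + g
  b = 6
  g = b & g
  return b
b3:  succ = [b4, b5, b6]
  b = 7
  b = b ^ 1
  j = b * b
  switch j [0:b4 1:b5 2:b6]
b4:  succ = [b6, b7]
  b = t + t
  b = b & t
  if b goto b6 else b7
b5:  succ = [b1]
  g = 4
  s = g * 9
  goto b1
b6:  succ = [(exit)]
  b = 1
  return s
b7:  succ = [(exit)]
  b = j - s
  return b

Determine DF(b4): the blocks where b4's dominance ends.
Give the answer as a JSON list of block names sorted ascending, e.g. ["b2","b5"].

idom tree: b1←b0 b2←b0 b3←b1 b4←b3 b5←b3 b6←b3 b7←b4
Join-block Dom:
  b1: preds {b0,b5}: {b0} ∩ {b0,b1,b3,b5} = {b0}; idom=b0
  b2: preds {b0,b1}: {b0} ∩ {b0,b1} = {b0}; idom=b0
  b6: preds {b3,b4}: {b0,b1,b3} ∩ {b0,b1,b3,b4} = {b0,b1,b3}; idom=b3

DF walk-up:
  join b1 pred b0: · stop@b0
  join b1 pred b5: b5→b3→b1 stop@b0
  join b2 pred b0: · stop@b0
  join b2 pred b1: b1 stop@b0
  join b6 pred b3: · stop@b3
  join b6 pred b4: b4 stop@b3
  b0 → ∅
  b1 → {b1,b2}
  b2 → ∅
  b3 → {b1}
  b4 → {b6}
  b5 → {b1}
  b6 → ∅
  b7 → ∅

DF(b4) = ["b6"]

Answer: ["b6"]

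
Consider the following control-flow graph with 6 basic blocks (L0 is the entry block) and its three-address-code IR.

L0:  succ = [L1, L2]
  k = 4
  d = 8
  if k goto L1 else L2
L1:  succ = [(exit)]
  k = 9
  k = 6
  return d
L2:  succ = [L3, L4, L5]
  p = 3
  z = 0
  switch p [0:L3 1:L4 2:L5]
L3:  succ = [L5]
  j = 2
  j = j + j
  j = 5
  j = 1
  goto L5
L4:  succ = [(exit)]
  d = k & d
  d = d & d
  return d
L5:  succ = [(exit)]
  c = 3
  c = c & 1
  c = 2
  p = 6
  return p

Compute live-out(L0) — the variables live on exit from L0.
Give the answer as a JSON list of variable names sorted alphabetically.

Answer: ["d", "k"]

Analysis:
Per-block:
  L0 def {d,k} use ∅
  L1 def {k} use {d}
  L2 def {p,z} use ∅
  L3 def {j} use ∅
  L4 def {d} use {d,k}
  L5 def {c,p} use ∅

Live sets:
  L0: in=∅ out={d,k}
  L1: in={d} out=∅
  L2: in={d,k} out={d,k}
  L3: in=∅ out=∅
  L4: in={d,k} out=∅
  L5: in=∅ out=∅

live-out(L0) = ["d", "k"]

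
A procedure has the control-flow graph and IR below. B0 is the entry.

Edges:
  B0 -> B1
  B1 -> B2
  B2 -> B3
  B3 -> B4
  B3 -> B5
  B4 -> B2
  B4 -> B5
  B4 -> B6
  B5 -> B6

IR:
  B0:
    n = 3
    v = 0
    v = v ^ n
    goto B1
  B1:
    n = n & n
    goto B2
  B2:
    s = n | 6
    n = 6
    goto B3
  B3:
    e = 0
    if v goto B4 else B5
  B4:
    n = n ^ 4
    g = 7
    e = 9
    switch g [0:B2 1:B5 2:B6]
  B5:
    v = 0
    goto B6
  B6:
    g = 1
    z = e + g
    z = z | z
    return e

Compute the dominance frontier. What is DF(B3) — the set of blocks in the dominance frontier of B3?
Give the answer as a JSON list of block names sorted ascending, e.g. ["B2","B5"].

Answer: ["B2"]

Working:
idom tree: B1←B0 B2←B1 B3←B2 B4←B3 B5←B3 B6←B3
Join-block Dom:
  B2: preds {B1,B4}: {B0,B1} ∩ {B0,B1,B2,B3,B4} = {B0,B1}; idom=B1
  B5: preds {B3,B4}: {B0,B1,B2,B3} ∩ {B0,B1,B2,B3,B4} = {B0,B1,B2,B3}; idom=B3
  B6: preds {B4,B5}: {B0,B1,B2,B3,B4} ∩ {B0,B1,B2,B3,B5} = {B0,B1,B2,B3}; idom=B3

DF derivation:
  B2←B1: walk · to B1
  B2←B4: walk B4→B3→B2 to B1
  B5←B3: walk · to B3
  B5←B4: walk B4 to B3
  B6←B4: walk B4 to B3
  B6←B5: walk B5 to B3
  B0: DF=∅
  B1: DF=∅
  B2: DF={B2}
  B3: DF={B2}
  B4: DF={B2,B5,B6}
  B5: DF={B6}
  B6: DF=∅

DF(B3) = ["B2"]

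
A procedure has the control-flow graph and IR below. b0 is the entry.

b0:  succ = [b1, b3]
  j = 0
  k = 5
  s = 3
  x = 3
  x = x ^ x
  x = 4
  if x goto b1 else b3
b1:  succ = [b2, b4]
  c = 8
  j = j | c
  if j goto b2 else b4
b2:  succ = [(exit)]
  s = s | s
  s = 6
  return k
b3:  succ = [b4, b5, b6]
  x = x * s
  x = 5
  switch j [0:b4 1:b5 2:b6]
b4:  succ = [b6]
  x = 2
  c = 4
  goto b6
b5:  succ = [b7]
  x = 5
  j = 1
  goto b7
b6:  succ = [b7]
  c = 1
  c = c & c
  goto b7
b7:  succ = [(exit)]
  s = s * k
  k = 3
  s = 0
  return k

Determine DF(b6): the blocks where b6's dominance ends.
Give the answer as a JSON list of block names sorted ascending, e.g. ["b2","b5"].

Answer: ["b7"]

Derivation:
idom tree: b1←b0 b2←b1 b3←b0 b4←b0 b5←b3 b6←b0 b7←b0
Dom∩ at merges:
  b4: preds {b1,b3}: {b0,b1} ∩ {b0,b3} = {b0}; idom=b0
  b6: preds {b3,b4}: {b0,b3} ∩ {b0,b4} = {b0}; idom=b0
  b7: preds {b5,b6}: {b0,b3,b5} ∩ {b0,b6} = {b0}; idom=b0

DF walk-up:
  b4←b1: walk b1 to b0
  b4←b3: walk b3 to b0
  b6←b3: walk b3 to b0
  b6←b4: walk b4 to b0
  b7←b5: walk b5→b3 to b0
  b7←b6: walk b6 to b0
  DF(b0)=∅
  DF(b1)={b4}
  DF(b2)=∅
  DF(b3)={b4,b6,b7}
  DF(b4)={b6}
  DF(b5)={b7}
  DF(b6)={b7}
  DF(b7)=∅

DF(b6) = ["b7"]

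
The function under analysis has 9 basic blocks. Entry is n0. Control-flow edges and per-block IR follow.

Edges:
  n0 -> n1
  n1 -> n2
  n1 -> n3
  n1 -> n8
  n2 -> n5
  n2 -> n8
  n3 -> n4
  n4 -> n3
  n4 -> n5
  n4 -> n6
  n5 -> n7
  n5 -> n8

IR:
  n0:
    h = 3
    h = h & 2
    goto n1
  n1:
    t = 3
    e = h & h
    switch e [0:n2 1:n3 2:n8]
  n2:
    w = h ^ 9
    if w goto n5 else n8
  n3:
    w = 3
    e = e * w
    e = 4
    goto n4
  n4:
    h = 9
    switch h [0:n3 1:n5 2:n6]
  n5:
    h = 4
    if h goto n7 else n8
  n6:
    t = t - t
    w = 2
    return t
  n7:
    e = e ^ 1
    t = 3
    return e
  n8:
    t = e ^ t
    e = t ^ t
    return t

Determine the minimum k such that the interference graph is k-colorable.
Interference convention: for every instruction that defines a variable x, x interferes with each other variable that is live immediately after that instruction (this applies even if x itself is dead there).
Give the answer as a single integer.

Answer: 3

Analysis:
Per-block:
  n0: def={h} ue=∅
  n1: def={e,t} ue={h}
  n2: def={w} ue={h}
  n3: def={e,w} ue={e}
  n4: def={h} ue=∅
  n5: def={h} ue=∅
  n6: def={t,w} ue={t}
  n7: def={e,t} ue={e}
  n8: def={e,t} ue={e,t}

Liveness:
  live n0: ∅→{h}
  live n1: {h}→{e,h,t}
  live n2: {e,h,t}→{e,t}
  live n3: {e,t}→{e,t}
  live n4: {e,t}→{e,t}
  live n5: {e,t}→{e,t}
  live n6: {t}→∅
  live n7: {e}→∅
  live n8: {e,t}→∅

Conflict graph:
  e↔{h,t,w}
  h↔{e,t}
  t↔{e,h,w}
  w↔{e,t}

Registers:
  clique {e,h,t} ⇒ need ≥ 3
  3-colouring: r0={e}  r1={t}  r2={h,w}
  χ = 3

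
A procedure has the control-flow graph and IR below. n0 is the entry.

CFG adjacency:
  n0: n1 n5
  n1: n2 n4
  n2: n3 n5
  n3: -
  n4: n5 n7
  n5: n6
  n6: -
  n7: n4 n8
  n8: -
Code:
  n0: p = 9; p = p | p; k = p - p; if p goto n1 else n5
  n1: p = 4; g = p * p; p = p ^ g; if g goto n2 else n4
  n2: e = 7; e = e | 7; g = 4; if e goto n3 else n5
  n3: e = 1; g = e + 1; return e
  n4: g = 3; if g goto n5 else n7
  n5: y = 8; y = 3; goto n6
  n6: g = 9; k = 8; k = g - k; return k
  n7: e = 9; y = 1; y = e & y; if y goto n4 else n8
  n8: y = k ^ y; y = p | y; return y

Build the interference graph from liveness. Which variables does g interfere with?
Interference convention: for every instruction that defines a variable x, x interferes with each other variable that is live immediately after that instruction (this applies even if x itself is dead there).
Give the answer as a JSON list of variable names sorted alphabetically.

Answer: ["e", "k", "p"]

Derivation:
def/use:
  n0: {k,p} / ∅
  n1: {g,p} / ∅
  n2: {e,g} / ∅
  n3: {e,g} / ∅
  n4: {g} / ∅
  n5: {y} / ∅
  n6: {g,k} / ∅
  n7: {e,y} / ∅
  n8: {y} / {k,p,y}

Live sets:
  live n0: ∅→{k}
  live n1: {k}→{k,p}
  live n2: ∅→∅
  live n3: ∅→∅
  live n4: {k,p}→{k,p}
  live n5: ∅→∅
  live n6: ∅→∅
  live n7: {k,p}→{k,p,y}
  live n8: {k,p,y}→∅

Interfere edges:
  e: {g,k,p,y}
  g: {e,k,p}
  k: {e,g,p,y}
  p: {e,g,k,y}
  y: {e,k,p}

N(g) = ["e", "k", "p"]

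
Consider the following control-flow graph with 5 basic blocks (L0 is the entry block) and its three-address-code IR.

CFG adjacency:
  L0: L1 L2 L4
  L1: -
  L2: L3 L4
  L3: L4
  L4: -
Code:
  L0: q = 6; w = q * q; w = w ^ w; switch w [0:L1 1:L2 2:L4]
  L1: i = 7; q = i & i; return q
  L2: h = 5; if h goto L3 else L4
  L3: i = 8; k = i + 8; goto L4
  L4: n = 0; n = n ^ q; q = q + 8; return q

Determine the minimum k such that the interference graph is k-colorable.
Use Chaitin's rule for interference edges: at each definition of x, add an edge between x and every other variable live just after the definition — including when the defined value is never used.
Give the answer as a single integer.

Answer: 2

Analysis:
Per-block:
  L0 def {q,w} use ∅
  L1 def {i,q} use ∅
  L2 def {h} use ∅
  L3 def {i,k} use ∅
  L4 def {n,q} use {q}

Liveness:
  L0: in=∅ out={q}
  L1: in=∅ out=∅
  L2: in={q} out={q}
  L3: in={q} out={q}
  L4: in={q} out=∅

Interfere edges:
  h: {q}
  i: {q}
  k: {q}
  n: {q}
  q: {h,i,k,n,w}
  w: {q}

Registers:
  clique {h,q} ⇒ need ≥ 2
  assign h→r1 i→r1 k→r1 n→r1 q→r0 w→r1 — no edge inside a register ⇒ χ ≤ 2
  χ = 2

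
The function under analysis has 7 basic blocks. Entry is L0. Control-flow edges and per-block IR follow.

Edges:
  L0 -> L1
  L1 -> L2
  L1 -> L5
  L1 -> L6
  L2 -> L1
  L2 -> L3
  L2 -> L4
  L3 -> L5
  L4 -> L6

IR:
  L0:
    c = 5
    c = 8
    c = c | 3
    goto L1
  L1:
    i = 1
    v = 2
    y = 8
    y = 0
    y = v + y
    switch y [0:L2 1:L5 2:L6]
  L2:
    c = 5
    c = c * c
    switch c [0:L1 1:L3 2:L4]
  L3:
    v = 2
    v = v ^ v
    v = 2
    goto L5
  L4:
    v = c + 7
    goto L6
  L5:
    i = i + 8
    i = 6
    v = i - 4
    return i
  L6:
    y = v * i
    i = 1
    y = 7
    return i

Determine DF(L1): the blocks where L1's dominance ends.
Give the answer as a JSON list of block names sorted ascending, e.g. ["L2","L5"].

Answer: ["L1"]

Working:
idom tree: L1←L0 L2←L1 L3←L2 L4←L2 L5←L1 L6←L1
Join-block Dom:
  L1: preds {L0,L2}: {L0} ∩ {L0,L1,L2} = {L0}; idom=L0
  L5: preds {L1,L3}: {L0,L1} ∩ {L0,L1,L2,L3} = {L0,L1}; idom=L1
  L6: preds {L1,L4}: {L0,L1} ∩ {L0,L1,L2,L4} = {L0,L1}; idom=L1

DF derivation:
  join L1 pred L0: · stop@L0
  join L1 pred L2: L2→L1 stop@L0
  join L5 pred L1: · stop@L1
  join L5 pred L3: L3→L2 stop@L1
  join L6 pred L1: · stop@L1
  join L6 pred L4: L4→L2 stop@L1
  DF(L0)=∅
  DF(L1)={L1}
  DF(L2)={L1,L5,L6}
  DF(L3)={L5}
  DF(L4)={L6}
  DF(L5)=∅
  DF(L6)=∅

DF(L1) = ["L1"]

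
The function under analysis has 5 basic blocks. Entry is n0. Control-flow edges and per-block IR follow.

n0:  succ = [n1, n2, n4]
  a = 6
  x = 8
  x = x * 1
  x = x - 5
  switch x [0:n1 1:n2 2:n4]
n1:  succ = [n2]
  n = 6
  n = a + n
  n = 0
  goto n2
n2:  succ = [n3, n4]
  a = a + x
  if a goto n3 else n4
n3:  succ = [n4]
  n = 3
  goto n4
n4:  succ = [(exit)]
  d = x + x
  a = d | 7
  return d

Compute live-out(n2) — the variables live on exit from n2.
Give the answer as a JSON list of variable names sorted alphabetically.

Answer: ["x"]

Derivation:
Block summaries:
  n0: {a,x} / ∅
  n1: {n} / {a}
  n2: {a} / {a,x}
  n3: {n} / ∅
  n4: {a,d} / {x}

Live sets:
  n0: in=∅ out={a,x}
  n1: in={a,x} out={a,x}
  n2: in={a,x} out={x}
  n3: in={x} out={x}
  n4: in={x} out=∅

live-out(n2) = ["x"]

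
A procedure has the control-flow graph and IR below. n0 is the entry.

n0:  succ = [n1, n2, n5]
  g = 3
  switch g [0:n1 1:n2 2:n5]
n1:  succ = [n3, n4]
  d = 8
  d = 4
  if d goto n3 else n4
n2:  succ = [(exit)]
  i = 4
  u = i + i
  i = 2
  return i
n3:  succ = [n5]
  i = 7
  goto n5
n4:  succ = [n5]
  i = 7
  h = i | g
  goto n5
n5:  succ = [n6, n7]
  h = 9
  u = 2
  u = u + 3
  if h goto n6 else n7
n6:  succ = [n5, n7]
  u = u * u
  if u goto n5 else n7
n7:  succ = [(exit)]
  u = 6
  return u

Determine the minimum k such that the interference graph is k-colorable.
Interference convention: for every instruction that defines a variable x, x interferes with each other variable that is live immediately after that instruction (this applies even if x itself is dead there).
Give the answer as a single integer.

Block summaries:
  n0: def={g} ue=∅
  n1: def={d} ue=∅
  n2: def={i,u} ue=∅
  n3: def={i} ue=∅
  n4: def={h,i} ue={g}
  n5: def={h,u} ue=∅
  n6: def={u} ue={u}
  n7: def={u} ue=∅

Liveness:
  n0 li=∅ lo={g}
  n1 li={g} lo={g}
  n2 li=∅ lo=∅
  n3 li=∅ lo=∅
  n4 li={g} lo=∅
  n5 li=∅ lo={u}
  n6 li={u} lo=∅
  n7 li=∅ lo=∅

Interfere edges:
  d↔{g}
  g↔{d,i}
  h↔{u}
  i↔{g}
  u↔{h}

Chromatic number:
  lower bound: {d,g} mutually conflict ⇒ χ ≥ 2
  2-colouring: c0={g,h}  c1={d,i,u}
  χ = 2

Answer: 2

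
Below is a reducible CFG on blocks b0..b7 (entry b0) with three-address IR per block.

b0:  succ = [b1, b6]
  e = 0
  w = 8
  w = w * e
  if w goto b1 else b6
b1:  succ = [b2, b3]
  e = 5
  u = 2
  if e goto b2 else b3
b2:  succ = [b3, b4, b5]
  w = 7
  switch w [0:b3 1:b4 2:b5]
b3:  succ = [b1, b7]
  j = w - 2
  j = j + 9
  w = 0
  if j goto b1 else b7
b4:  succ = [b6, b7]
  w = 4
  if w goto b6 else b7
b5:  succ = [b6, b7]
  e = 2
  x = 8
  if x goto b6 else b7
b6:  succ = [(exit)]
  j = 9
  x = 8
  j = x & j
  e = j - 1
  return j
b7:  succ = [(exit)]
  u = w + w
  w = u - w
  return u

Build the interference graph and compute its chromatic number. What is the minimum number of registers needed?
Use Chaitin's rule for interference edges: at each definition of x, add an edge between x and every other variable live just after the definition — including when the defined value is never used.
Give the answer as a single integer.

Answer: 3

Analysis:
Block summaries:
  b0: {e,w} / ∅
  b1: {e,u} / ∅
  b2: {w} / ∅
  b3: {j,w} / {w}
  b4: {w} / ∅
  b5: {e,x} / ∅
  b6: {e,j,x} / ∅
  b7: {u,w} / {w}

Backward fixpoint:
  live b0: ∅→{w}
  live b1: {w}→{w}
  live b2: ∅→{w}
  live b3: {w}→{w}
  live b4: ∅→{w}
  live b5: {w}→{w}
  live b6: ∅→∅
  live b7: {w}→∅

Interfere edges:
  e — {j,u,w}
  j — {e,w,x}
  u — {e,w}
  w — {e,j,u,x}
  x — {j,w}

Colouring:
  lower bound: {e,j,w} mutually conflict ⇒ χ ≥ 3
  3-colouring: R0={w}  R1={e,x}  R2={j,u}
  χ = 3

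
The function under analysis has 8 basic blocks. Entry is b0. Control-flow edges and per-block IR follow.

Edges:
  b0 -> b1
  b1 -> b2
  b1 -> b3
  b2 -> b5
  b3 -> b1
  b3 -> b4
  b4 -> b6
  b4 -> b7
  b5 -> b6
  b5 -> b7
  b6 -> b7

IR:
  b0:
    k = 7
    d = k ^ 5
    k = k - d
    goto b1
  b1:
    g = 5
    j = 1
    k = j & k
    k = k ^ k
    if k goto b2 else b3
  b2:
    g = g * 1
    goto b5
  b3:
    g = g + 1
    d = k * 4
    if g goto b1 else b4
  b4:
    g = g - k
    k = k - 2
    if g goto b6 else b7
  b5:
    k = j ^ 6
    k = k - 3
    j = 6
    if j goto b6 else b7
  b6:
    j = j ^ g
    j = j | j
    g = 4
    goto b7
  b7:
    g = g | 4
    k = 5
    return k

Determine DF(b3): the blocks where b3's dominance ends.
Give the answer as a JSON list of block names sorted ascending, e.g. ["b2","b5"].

Answer: ["b1", "b6", "b7"]

Derivation:
idom tree: b1←b0 b2←b1 b3←b1 b4←b3 b5←b2 b6←b1 b7←b1
Join-block Dom:
  b1: preds {b0,b3}: {b0} ∩ {b0,b1,b3} = {b0}; idom=b0
  b6: preds {b4,b5}: {b0,b1,b3,b4} ∩ {b0,b1,b2,b5} = {b0,b1}; idom=b1
  b7: preds {b4,b5,b6}: {b0,b1,b3,b4} ∩ {b0,b1,b2,b5} ∩ {b0,b1,b6} = {b0,b1}; idom=b1

Frontier:
  b1←b0: walk · to b0
  b1←b3: walk b3→b1 to b0
  b6←b4: walk b4→b3 to b1
  b6←b5: walk b5→b2 to b1
  b7←b4: walk b4→b3 to b1
  b7←b5: walk b5→b2 to b1
  b7←b6: walk b6 to b1
  b0: DF=∅
  b1: DF={b1}
  b2: DF={b6,b7}
  b3: DF={b1,b6,b7}
  b4: DF={b6,b7}
  b5: DF={b6,b7}
  b6: DF={b7}
  b7: DF=∅

DF(b3) = ["b1", "b6", "b7"]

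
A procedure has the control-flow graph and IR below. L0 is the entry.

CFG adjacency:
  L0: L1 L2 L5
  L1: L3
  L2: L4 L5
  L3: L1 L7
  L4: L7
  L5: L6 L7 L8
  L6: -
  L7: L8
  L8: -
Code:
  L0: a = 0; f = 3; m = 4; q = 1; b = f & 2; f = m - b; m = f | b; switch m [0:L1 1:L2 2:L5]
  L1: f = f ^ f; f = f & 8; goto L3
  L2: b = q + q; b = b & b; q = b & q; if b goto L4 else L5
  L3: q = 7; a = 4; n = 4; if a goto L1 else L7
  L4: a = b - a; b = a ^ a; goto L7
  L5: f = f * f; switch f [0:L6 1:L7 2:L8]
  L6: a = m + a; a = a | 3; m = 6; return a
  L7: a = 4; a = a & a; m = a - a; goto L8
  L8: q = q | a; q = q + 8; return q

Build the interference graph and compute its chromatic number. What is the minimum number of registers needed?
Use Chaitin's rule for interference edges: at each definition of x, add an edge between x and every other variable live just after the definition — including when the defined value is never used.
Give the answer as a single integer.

Answer: 5

Derivation:
def/use:
  L0 def {a,b,f,m,q} use ∅
  L1 def {f} use {f}
  L2 def {b,q} use {q}
  L3 def {a,n,q} use ∅
  L4 def {a,b} use {a,b}
  L5 def {f} use {f}
  L6 def {a,m} use {a,m}
  L7 def {a,m} use ∅
  L8 def {q} use {a,q}

Live sets:
  L0: in=∅ out={a,f,m,q}
  L1: in={f} out={f}
  L2: in={a,f,m,q} out={a,b,f,m,q}
  L3: in={f} out={f,q}
  L4: in={a,b,q} out={q}
  L5: in={a,f,m,q} out={a,m,q}
  L6: in={a,m} out=∅
  L7: in={q} out={a,q}
  L8: in={a,q} out=∅

Conflict graph:
  a: {b,f,m,n,q}
  b: {a,f,m,q}
  f: {a,b,m,n,q}
  m: {a,b,f,q}
  n: {a,f,q}
  q: {a,b,f,m,n}

Registers:
  lower bound: {a,b,f,m,q} mutually conflict ⇒ χ ≥ 5
  5-colouring: R0={a}  R1={f}  R2={q}  R3={b,n}  R4={m}
  χ = 5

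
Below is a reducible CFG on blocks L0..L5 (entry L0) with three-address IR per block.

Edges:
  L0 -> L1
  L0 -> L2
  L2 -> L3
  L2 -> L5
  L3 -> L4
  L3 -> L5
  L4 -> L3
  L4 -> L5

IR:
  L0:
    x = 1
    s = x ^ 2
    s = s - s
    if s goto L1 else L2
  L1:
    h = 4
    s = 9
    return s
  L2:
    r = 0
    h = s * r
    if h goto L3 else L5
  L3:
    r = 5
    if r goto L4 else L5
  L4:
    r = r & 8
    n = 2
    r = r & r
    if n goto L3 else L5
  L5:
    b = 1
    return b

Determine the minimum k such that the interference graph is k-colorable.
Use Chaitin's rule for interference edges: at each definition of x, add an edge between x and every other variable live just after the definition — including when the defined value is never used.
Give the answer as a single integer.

Answer: 2

Working:
def/use:
  L0: def={s,x} ue=∅
  L1: def={h,s} ue=∅
  L2: def={h,r} ue={s}
  L3: def={r} ue=∅
  L4: def={n,r} ue={r}
  L5: def={b} ue=∅

Liveness:
  L0 li=∅ lo={s}
  L1 li=∅ lo=∅
  L2 li={s} lo=∅
  L3 li=∅ lo={r}
  L4 li={r} lo=∅
  L5 li=∅ lo=∅

Interference:
  b — ∅
  h — ∅
  n — {r}
  r — {n,s}
  s — {r}
  x — ∅

Chromatic number:
  clique {n,r} ⇒ need ≥ 2
  assign b→c0 h→c0 n→c1 r→c0 s→c1 x→c0 — no edge inside a register ⇒ χ ≤ 2
  χ = 2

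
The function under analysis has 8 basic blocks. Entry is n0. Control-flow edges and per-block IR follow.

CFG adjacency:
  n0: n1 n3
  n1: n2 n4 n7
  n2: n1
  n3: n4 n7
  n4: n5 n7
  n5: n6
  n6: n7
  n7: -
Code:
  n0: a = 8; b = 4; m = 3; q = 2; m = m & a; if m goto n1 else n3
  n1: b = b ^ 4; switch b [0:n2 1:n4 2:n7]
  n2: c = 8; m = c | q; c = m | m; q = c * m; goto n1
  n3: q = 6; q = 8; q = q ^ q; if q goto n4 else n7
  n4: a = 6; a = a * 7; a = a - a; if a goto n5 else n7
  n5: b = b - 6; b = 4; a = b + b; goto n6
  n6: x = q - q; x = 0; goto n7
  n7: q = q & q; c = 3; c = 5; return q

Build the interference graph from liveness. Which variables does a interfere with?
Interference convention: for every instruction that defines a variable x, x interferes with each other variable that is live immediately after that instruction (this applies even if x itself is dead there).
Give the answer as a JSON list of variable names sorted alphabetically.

Answer: ["b", "m", "q"]

Derivation:
Block summaries:
  n0 def {a,b,m,q} use ∅
  n1 def {b} use {b}
  n2 def {c,m,q} use {q}
  n3 def {q} use ∅
  n4 def {a} use ∅
  n5 def {a,b} use {b}
  n6 def {x} use {q}
  n7 def {c,q} use {q}

Liveness:
  n0: in=∅ out={b,q}
  n1: in={b,q} out={b,q}
  n2: in={b,q} out={b,q}
  n3: in={b} out={b,q}
  n4: in={b,q} out={b,q}
  n5: in={b,q} out={q}
  n6: in={q} out={q}
  n7: in={q} out=∅

Interference:
  a — {b,m,q}
  b — {a,c,m,q}
  c — {b,m,q}
  m — {a,b,c,q}
  q — {a,b,c,m,x}
  x — {q}

N(a) = ["b", "m", "q"]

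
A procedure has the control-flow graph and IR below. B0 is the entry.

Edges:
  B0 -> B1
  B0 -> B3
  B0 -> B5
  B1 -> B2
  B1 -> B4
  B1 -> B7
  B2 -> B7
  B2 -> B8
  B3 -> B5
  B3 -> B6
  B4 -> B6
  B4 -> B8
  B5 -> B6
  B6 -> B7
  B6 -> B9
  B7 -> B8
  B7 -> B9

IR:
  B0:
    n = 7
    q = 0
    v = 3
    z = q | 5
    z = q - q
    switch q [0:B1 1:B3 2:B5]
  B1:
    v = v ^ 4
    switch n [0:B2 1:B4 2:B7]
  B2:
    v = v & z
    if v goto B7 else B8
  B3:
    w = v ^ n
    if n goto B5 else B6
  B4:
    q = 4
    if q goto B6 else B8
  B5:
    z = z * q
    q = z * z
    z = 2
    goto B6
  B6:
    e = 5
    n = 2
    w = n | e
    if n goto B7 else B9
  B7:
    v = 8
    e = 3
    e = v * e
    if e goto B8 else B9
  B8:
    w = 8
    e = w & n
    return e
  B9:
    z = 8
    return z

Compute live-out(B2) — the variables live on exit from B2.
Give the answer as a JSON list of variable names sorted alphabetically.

Answer: ["n"]

Derivation:
Per-block:
  B0: {n,q,v,z} / ∅
  B1: {v} / {n,v}
  B2: {v} / {v,z}
  B3: {w} / {n,v}
  B4: {q} / ∅
  B5: {q,z} / {q,z}
  B6: {e,n,w} / ∅
  B7: {e,v} / ∅
  B8: {e,w} / {n}
  B9: {z} / ∅

Backward fixpoint:
  B0: in=∅ out={n,q,v,z}
  B1: in={n,v,z} out={n,v,z}
  B2: in={n,v,z} out={n}
  B3: in={n,q,v,z} out={q,z}
  B4: in={n} out={n}
  B5: in={q,z} out=∅
  B6: in=∅ out={n}
  B7: in={n} out={n}
  B8: in={n} out=∅
  B9: in=∅ out=∅

live-out(B2) = ["n"]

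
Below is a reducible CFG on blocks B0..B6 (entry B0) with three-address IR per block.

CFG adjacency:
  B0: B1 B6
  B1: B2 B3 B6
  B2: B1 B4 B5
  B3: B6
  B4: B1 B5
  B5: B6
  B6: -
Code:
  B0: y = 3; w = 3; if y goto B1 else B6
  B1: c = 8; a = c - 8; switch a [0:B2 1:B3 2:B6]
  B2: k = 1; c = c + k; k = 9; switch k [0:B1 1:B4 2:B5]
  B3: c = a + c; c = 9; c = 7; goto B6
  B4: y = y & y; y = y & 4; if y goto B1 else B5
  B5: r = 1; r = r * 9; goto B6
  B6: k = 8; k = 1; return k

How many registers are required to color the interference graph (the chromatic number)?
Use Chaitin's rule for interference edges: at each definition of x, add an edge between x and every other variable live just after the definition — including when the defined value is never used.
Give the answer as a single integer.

Answer: 3

Analysis:
Per-block:
  B0 def {w,y} use ∅
  B1 def {a,c} use ∅
  B2 def {c,k} use {c}
  B3 def {c} use {a,c}
  B4 def {y} use {y}
  B5 def {r} use ∅
  B6 def {k} use ∅

Liveness:
  live B0: ∅→{y}
  live B1: {y}→{a,c,y}
  live B2: {c,y}→{y}
  live B3: {a,c}→∅
  live B4: {y}→{y}
  live B5: ∅→∅
  live B6: ∅→∅

Conflict graph:
  a — {c,y}
  c — {a,k,y}
  k — {c,y}
  r — ∅
  w — {y}
  y — {a,c,k,w}

Colouring:
  {a,c,y} pairwise interfere (3-clique) ⇒ χ ≥ 3
  assign a→c2 c→c1 k→c2 r→c0 w→c1 y→c0 — no edge inside a register ⇒ χ ≤ 3
  χ = 3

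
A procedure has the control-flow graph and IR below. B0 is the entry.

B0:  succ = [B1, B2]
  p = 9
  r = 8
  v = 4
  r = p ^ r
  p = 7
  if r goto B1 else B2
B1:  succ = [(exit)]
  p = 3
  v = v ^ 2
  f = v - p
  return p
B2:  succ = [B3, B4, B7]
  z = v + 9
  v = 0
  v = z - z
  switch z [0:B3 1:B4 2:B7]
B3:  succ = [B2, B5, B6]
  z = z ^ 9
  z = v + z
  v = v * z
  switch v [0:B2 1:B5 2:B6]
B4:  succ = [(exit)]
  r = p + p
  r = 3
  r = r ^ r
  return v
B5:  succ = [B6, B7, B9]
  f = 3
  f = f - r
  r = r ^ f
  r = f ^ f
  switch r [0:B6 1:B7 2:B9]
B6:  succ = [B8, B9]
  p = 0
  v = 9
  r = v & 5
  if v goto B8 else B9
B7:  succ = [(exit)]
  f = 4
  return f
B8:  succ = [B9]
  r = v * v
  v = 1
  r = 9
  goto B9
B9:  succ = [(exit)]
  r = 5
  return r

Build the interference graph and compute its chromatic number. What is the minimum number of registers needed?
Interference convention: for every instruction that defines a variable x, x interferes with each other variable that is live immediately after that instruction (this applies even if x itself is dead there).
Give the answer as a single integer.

Answer: 4

Derivation:
Block summaries:
  B0: {p,r,v} / ∅
  B1: {f,p,v} / {v}
  B2: {v,z} / {v}
  B3: {v,z} / {v,z}
  B4: {r} / {p,v}
  B5: {f,r} / {r}
  B6: {p,r,v} / ∅
  B7: {f} / ∅
  B8: {r,v} / {v}
  B9: {r} / ∅

Liveness:
  B0 li=∅ lo={p,r,v}
  B1 li={v} lo=∅
  B2 li={p,r,v} lo={p,r,v,z}
  B3 li={p,r,v,z} lo={p,r,v}
  B4 li={p,v} lo=∅
  B5 li={r} lo=∅
  B6 li=∅ lo={v}
  B7 li=∅ lo=∅
  B8 li={v} lo=∅
  B9 li=∅ lo=∅

Interference:
  f: {p,r}
  p: {f,r,v,z}
  r: {f,p,v,z}
  v: {p,r,z}
  z: {p,r,v}

Colouring:
  lower bound: {p,r,v,z} mutually conflict ⇒ χ ≥ 4
  assign f→R2 p→R0 r→R1 v→R2 z→R3 — no edge inside a register ⇒ χ ≤ 4
  χ = 4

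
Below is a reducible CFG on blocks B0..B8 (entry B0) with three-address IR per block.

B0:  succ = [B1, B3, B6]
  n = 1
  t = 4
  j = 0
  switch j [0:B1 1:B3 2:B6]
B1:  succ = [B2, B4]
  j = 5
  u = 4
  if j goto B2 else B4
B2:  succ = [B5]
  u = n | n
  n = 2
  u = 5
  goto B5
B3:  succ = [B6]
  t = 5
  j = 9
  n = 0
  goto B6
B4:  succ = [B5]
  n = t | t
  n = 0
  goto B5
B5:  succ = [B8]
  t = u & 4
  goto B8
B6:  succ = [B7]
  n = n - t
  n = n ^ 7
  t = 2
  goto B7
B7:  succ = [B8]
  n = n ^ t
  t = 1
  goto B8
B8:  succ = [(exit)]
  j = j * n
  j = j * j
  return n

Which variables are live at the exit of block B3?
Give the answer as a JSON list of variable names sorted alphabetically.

Per-block:
  B0: def={j,n,t} ue=∅
  B1: def={j,u} ue=∅
  B2: def={n,u} ue={n}
  B3: def={j,n,t} ue=∅
  B4: def={n} ue={t}
  B5: def={t} ue={u}
  B6: def={n,t} ue={n,t}
  B7: def={n,t} ue={n,t}
  B8: def={j} ue={j,n}

Liveness:
  live B0: ∅→{j,n,t}
  live B1: {n,t}→{j,n,t,u}
  live B2: {j,n}→{j,n,u}
  live B3: ∅→{j,n,t}
  live B4: {j,t,u}→{j,n,u}
  live B5: {j,n,u}→{j,n}
  live B6: {j,n,t}→{j,n,t}
  live B7: {j,n,t}→{j,n}
  live B8: {j,n}→∅

live-out(B3) = ["j", "n", "t"]

Answer: ["j", "n", "t"]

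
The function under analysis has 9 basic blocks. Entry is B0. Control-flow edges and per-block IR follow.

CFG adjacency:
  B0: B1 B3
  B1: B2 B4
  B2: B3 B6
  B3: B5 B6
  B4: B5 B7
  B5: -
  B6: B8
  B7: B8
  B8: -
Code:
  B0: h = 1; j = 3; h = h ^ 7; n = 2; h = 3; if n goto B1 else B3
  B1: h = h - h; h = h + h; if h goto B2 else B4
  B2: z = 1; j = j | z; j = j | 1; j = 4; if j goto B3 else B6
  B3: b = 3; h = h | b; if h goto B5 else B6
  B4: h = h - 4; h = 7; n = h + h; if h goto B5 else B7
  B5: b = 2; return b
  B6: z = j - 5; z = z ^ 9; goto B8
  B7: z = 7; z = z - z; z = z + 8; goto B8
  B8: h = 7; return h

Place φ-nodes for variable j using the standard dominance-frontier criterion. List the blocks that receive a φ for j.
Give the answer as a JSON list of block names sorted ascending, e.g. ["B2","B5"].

Answer: ["B3", "B5", "B6", "B8"]

Analysis:
idom tree: B1←B0 B2←B1 B3←B0 B4←B1 B5←B0 B6←B0 B7←B4 B8←B0
Dom∩ at merges:
  B3: preds {B0,B2}: {B0} ∩ {B0,B1,B2} = {B0}; idom=B0
  B5: preds {B3,B4}: {B0,B3} ∩ {B0,B1,B4} = {B0}; idom=B0
  B6: preds {B2,B3}: {B0,B1,B2} ∩ {B0,B3} = {B0}; idom=B0
  B8: preds {B6,B7}: {B0,B6} ∩ {B0,B1,B4,B7} = {B0}; idom=B0

DF walk-up:
  B3←B0: walk · to B0
  B3←B2: walk B2→B1 to B0
  B5←B3: walk B3 to B0
  B5←B4: walk B4→B1 to B0
  B6←B2: walk B2→B1 to B0
  B6←B3: walk B3 to B0
  B8←B6: walk B6 to B0
  B8←B7: walk B7→B4→B1 to B0
  B0 → ∅
  B1 → {B3,B5,B6,B8}
  B2 → {B3,B6}
  B3 → {B5,B6}
  B4 → {B5,B8}
  B5 → ∅
  B6 → {B8}
  B7 → {B8}
  B8 → ∅

φ for j: defs {B0,B2}
  DF⁺ = {B3,B5,B6,B8}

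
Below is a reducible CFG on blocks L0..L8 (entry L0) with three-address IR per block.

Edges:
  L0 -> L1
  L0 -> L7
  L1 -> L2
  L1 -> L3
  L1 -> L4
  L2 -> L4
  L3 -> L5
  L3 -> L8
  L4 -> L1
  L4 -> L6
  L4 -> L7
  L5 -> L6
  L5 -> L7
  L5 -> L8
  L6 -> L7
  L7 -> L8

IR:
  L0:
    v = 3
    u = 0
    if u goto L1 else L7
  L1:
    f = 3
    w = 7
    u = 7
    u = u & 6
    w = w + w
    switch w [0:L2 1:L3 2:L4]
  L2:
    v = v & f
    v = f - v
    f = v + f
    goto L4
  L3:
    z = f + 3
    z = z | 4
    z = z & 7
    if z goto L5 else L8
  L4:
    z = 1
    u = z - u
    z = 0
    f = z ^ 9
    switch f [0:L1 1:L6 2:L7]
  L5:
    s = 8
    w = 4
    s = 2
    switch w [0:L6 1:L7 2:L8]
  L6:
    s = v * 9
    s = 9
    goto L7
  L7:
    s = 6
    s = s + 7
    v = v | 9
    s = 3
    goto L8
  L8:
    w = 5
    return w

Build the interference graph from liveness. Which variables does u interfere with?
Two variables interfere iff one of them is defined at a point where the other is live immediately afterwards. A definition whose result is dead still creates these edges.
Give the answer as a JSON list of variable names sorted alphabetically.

Answer: ["f", "v", "w", "z"]

Derivation:
Per-block:
  L0 def {u,v} use ∅
  L1 def {f,u,w} use ∅
  L2 def {f,v} use {f,v}
  L3 def {z} use {f}
  L4 def {f,u,z} use {u}
  L5 def {s,w} use ∅
  L6 def {s} use {v}
  L7 def {s,v} use {v}
  L8 def {w} use ∅

Live sets:
  L0: in=∅ out={v}
  L1: in={v} out={f,u,v}
  L2: in={f,u,v} out={u,v}
  L3: in={f,v} out={v}
  L4: in={u,v} out={v}
  L5: in={v} out={v}
  L6: in={v} out={v}
  L7: in={v} out=∅
  L8: in=∅ out=∅

Interfere edges:
  f: {u,v,w}
  s: {v,w}
  u: {f,v,w,z}
  v: {f,s,u,w,z}
  w: {f,s,u,v}
  z: {u,v}

N(u) = ["f", "v", "w", "z"]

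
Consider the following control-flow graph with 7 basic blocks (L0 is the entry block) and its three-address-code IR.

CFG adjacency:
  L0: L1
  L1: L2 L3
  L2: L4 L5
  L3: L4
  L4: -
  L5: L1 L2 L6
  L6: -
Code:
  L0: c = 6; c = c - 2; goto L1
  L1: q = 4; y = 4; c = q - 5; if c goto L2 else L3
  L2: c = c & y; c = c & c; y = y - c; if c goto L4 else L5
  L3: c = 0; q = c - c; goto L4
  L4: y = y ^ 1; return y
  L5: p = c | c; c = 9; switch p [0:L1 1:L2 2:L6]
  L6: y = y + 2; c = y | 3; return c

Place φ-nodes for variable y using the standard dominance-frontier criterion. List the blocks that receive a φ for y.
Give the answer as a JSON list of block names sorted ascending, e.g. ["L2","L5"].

idom tree: L1←L0 L2←L1 L3←L1 L4←L1 L5←L2 L6←L5
Dom∩ at merges:
  L1: preds {L0,L5}: {L0} ∩ {L0,L1,L2,L5} = {L0}; idom=L0
  L2: preds {L1,L5}: {L0,L1} ∩ {L0,L1,L2,L5} = {L0,L1}; idom=L1
  L4: preds {L2,L3}: {L0,L1,L2} ∩ {L0,L1,L3} = {L0,L1}; idom=L1

DF derivation:
  L1←L0: walk · to L0
  L1←L5: walk L5→L2→L1 to L0
  L2←L1: walk · to L1
  L2←L5: walk L5→L2 to L1
  L4←L2: walk L2 to L1
  L4←L3: walk L3 to L1
  DF(L0)=∅
  DF(L1)={L1}
  DF(L2)={L1,L2,L4}
  DF(L3)={L4}
  DF(L4)=∅
  DF(L5)={L1,L2}
  DF(L6)=∅

φ for y: defs {L1,L2,L4,L6}
  DF⁺ = {L1,L2,L4}

Answer: ["L1", "L2", "L4"]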